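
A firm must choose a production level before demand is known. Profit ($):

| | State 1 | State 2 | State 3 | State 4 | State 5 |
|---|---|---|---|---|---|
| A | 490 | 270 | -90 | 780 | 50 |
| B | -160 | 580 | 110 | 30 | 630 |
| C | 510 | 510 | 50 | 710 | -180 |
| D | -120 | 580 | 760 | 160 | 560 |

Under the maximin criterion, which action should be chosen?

A

Row minima: A=-90, B=-160, C=-180, D=-120
Best worst-case = -90 → A.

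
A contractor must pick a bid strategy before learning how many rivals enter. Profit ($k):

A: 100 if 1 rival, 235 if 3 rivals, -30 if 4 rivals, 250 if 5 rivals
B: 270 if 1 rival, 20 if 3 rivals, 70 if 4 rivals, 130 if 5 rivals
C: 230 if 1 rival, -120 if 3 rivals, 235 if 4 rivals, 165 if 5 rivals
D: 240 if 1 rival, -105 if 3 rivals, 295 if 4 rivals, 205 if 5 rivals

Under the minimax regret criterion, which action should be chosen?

Column bests: 1 rival=270, 3 rivals=235, 4 rivals=295, 5 rivals=250.
A regrets: 170, 0, 325, 0 → max 325
B regrets: 0, 215, 225, 120 → max 225
C regrets: 40, 355, 60, 85 → max 355
D regrets: 30, 340, 0, 45 → max 340
Smallest max regret = 225 → B.

B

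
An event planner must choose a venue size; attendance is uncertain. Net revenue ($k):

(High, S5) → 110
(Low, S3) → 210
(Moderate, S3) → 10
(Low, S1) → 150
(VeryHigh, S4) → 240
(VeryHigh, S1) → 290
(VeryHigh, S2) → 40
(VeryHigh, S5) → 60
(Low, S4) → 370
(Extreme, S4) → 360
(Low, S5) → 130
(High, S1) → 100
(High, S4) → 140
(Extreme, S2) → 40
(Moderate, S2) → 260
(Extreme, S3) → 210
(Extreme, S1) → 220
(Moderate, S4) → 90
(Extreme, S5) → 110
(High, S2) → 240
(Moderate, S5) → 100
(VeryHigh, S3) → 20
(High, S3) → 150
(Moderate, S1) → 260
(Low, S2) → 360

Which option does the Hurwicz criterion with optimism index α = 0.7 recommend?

Low

Low: 0.7·370 + 0.3·130 = 298
Moderate: 0.7·260 + 0.3·10 = 185
High: 0.7·240 + 0.3·100 = 198
VeryHigh: 0.7·290 + 0.3·20 = 209
Extreme: 0.7·360 + 0.3·40 = 264
Highest Hurwicz score = 298 → Low.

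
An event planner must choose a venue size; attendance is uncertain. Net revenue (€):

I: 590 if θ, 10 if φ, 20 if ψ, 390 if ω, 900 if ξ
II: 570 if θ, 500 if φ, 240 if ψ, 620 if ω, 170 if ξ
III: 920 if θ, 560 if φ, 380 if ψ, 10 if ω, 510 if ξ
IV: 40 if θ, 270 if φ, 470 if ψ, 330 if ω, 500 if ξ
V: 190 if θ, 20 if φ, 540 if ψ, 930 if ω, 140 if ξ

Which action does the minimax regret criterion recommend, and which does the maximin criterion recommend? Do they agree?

Column bests: θ=920, φ=560, ψ=540, ω=930, ξ=900.
I regrets: 330, 550, 520, 540, 0 → max 550
II regrets: 350, 60, 300, 310, 730 → max 730
III regrets: 0, 0, 160, 920, 390 → max 920
IV regrets: 880, 290, 70, 600, 400 → max 880
V regrets: 730, 540, 0, 0, 760 → max 760
Smallest max regret = 550 → I.
Row minima: I=10, II=170, III=10, IV=40, V=20
Best worst-case = 170 → II.

minimax regret → I; maximin → II (disagree)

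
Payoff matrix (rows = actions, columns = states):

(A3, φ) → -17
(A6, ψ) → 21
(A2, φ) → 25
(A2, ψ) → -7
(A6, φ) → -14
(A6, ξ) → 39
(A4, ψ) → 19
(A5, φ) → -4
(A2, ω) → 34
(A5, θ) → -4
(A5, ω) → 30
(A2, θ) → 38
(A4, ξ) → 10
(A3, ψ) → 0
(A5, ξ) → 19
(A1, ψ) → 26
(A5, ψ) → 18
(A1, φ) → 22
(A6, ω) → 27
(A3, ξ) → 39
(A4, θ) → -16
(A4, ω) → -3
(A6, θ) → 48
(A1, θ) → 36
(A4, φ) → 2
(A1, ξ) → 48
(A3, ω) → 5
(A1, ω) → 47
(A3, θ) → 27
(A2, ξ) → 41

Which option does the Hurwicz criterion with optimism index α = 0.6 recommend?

A1

A1: 0.6·48 + 0.4·22 = 37.6
A2: 0.6·41 + 0.4·(-7) = 21.8
A3: 0.6·39 + 0.4·(-17) = 16.6
A4: 0.6·19 + 0.4·(-16) = 5
A5: 0.6·30 + 0.4·(-4) = 16.4
A6: 0.6·48 + 0.4·(-14) = 23.2
Highest Hurwicz score = 37.6 → A1.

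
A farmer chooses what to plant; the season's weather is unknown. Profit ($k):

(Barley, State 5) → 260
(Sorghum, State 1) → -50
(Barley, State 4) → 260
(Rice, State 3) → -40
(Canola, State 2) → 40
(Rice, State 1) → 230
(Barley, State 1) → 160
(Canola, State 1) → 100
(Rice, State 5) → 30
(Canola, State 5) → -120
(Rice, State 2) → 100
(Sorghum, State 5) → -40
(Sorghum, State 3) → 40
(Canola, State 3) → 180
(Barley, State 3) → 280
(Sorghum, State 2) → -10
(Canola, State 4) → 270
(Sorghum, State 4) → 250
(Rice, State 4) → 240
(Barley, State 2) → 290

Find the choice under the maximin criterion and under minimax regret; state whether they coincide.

Row minima: Canola=-120, Sorghum=-50, Rice=-40, Barley=160
Best worst-case = 160 → Barley.
Column bests: State 1=230, State 2=290, State 3=280, State 4=270, State 5=260.
Canola regrets: 130, 250, 100, 0, 380 → max 380
Sorghum regrets: 280, 300, 240, 20, 300 → max 300
Rice regrets: 0, 190, 320, 30, 230 → max 320
Barley regrets: 70, 0, 0, 10, 0 → max 70
Smallest max regret = 70 → Barley.

maximin → Barley; minimax regret → Barley (agree)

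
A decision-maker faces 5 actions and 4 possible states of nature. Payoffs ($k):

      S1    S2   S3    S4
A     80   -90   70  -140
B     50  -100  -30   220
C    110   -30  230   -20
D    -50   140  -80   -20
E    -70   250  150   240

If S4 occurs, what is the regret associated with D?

260

Best payoff under S4 is 240.
Regret = 240 − (-20) = 260.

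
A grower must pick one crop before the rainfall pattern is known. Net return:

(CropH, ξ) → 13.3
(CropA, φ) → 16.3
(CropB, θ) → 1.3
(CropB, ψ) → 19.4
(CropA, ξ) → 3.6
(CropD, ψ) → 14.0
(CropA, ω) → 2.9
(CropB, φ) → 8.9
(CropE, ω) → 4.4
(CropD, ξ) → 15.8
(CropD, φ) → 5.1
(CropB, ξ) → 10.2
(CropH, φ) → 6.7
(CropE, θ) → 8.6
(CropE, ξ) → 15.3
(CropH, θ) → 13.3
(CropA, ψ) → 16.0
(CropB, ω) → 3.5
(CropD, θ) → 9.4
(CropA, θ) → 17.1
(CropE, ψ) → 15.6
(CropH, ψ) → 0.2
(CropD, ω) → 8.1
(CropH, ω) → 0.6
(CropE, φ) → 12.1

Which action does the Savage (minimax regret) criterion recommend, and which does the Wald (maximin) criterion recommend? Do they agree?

Column bests: θ=17.1, φ=16.3, ψ=19.4, ω=8.1, ξ=15.8.
CropB regrets: 15.8, 7.4, 0.0, 4.6, 5.6 → max 15.8
CropA regrets: 0.0, 0.0, 3.4, 5.2, 12.2 → max 12.2
CropH regrets: 3.8, 9.6, 19.2, 7.5, 2.5 → max 19.2
CropD regrets: 7.7, 11.2, 5.4, 0.0, 0.0 → max 11.2
CropE regrets: 8.5, 4.2, 3.8, 3.7, 0.5 → max 8.5
Smallest max regret = 8.5 → CropE.
Row minima: CropB=1.3, CropA=2.9, CropH=0.2, CropD=5.1, CropE=4.4
Best worst-case = 5.1 → CropD.

minimax regret → CropE; maximin → CropD (disagree)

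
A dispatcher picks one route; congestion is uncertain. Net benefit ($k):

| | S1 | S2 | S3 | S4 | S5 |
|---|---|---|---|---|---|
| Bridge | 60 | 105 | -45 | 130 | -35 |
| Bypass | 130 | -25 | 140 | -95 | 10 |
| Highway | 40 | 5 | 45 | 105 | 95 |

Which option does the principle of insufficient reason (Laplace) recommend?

Highway

Row averages: Bridge=43, Bypass=32, Highway=58
Highest average = 58 → Highway.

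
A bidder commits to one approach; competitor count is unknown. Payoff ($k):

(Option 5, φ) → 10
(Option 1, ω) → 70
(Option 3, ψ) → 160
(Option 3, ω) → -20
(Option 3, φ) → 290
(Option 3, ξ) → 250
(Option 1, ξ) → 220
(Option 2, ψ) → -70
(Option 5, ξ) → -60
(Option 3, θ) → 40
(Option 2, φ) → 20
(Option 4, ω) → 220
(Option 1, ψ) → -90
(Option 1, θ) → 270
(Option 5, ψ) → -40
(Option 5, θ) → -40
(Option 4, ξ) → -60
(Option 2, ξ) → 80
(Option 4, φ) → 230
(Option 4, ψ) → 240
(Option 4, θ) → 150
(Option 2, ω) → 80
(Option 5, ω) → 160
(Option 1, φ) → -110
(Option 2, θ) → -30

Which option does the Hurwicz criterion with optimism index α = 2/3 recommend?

Option 1: 2/3·270 + 1/3·(-110) = 430/3
Option 2: 2/3·80 + 1/3·(-70) = 30
Option 3: 2/3·290 + 1/3·(-20) = 560/3
Option 4: 2/3·240 + 1/3·(-60) = 140
Option 5: 2/3·160 + 1/3·(-60) = 260/3
Highest Hurwicz score = 560/3 → Option 3.

Option 3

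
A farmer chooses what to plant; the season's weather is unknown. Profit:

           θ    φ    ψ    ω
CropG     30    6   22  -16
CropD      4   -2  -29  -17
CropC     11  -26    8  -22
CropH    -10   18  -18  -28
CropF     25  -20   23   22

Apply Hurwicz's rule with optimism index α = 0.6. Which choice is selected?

CropG

CropG: 0.6·30 + 0.4·(-16) = 11.6
CropD: 0.6·4 + 0.4·(-29) = -9.2
CropC: 0.6·11 + 0.4·(-26) = -3.8
CropH: 0.6·18 + 0.4·(-28) = -0.4
CropF: 0.6·25 + 0.4·(-20) = 7
Highest Hurwicz score = 11.6 → CropG.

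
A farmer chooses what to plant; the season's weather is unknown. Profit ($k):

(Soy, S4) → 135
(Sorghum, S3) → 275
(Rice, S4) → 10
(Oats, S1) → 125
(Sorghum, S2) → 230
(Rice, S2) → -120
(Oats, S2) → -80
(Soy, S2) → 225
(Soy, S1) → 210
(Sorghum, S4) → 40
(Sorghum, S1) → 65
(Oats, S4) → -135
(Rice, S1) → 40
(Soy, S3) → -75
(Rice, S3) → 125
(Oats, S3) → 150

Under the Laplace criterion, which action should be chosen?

Sorghum

Row averages: Sorghum=152.5, Rice=13.75, Soy=123.75, Oats=15
Highest average = 152.5 → Sorghum.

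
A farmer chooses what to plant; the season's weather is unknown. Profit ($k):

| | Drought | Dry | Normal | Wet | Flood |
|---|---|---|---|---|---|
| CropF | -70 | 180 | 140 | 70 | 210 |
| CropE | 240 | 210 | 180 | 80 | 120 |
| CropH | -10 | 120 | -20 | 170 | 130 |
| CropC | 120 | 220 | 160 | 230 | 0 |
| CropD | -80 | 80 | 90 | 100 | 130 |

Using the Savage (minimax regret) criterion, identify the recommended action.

CropE

Column bests: Drought=240, Dry=220, Normal=180, Wet=230, Flood=210.
CropF regrets: 310, 40, 40, 160, 0 → max 310
CropE regrets: 0, 10, 0, 150, 90 → max 150
CropH regrets: 250, 100, 200, 60, 80 → max 250
CropC regrets: 120, 0, 20, 0, 210 → max 210
CropD regrets: 320, 140, 90, 130, 80 → max 320
Smallest max regret = 150 → CropE.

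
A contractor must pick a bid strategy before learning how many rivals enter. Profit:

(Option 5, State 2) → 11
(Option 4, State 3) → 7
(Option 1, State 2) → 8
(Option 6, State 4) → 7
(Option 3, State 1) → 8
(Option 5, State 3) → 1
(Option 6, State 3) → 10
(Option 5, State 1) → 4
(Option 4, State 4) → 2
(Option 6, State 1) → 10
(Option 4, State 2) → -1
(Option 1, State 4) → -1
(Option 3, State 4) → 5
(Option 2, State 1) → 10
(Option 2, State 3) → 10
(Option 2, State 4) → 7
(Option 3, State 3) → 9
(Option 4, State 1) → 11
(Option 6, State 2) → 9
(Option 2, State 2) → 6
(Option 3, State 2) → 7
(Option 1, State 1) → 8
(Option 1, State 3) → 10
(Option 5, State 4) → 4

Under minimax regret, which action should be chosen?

Option 6

Column bests: State 1=11, State 2=11, State 3=10, State 4=7.
Option 1 regrets: 3, 3, 0, 8 → max 8
Option 2 regrets: 1, 5, 0, 0 → max 5
Option 3 regrets: 3, 4, 1, 2 → max 4
Option 4 regrets: 0, 12, 3, 5 → max 12
Option 5 regrets: 7, 0, 9, 3 → max 9
Option 6 regrets: 1, 2, 0, 0 → max 2
Smallest max regret = 2 → Option 6.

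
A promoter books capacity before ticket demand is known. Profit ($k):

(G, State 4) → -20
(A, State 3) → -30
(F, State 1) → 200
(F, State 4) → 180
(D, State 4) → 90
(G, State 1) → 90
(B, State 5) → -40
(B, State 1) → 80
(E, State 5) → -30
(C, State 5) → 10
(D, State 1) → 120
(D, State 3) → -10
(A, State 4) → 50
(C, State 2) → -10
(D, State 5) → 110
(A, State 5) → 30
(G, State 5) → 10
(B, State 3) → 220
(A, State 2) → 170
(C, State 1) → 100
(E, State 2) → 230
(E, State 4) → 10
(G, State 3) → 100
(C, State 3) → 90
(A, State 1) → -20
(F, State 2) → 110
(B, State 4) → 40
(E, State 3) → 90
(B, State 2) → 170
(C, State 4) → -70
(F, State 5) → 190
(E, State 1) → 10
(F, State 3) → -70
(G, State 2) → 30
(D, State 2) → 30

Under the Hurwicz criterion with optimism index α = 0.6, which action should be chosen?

E

A: 0.6·170 + 0.4·(-30) = 90
B: 0.6·220 + 0.4·(-40) = 116
C: 0.6·100 + 0.4·(-70) = 32
D: 0.6·120 + 0.4·(-10) = 68
E: 0.6·230 + 0.4·(-30) = 126
F: 0.6·200 + 0.4·(-70) = 92
G: 0.6·100 + 0.4·(-20) = 52
Highest Hurwicz score = 126 → E.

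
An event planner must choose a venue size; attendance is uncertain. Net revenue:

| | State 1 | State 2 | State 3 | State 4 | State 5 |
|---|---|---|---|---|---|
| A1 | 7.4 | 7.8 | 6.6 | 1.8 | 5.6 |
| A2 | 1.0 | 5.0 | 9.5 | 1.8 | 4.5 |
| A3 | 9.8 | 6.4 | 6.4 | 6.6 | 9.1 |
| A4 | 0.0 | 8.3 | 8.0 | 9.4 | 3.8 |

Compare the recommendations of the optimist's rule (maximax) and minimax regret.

Row maxima: A1=7.8, A2=9.5, A3=9.8, A4=9.4
Best best-case = 9.8 → A3.
Column bests: State 1=9.8, State 2=8.3, State 3=9.5, State 4=9.4, State 5=9.1.
A1 regrets: 2.4, 0.5, 2.9, 7.6, 3.5 → max 7.6
A2 regrets: 8.8, 3.3, 0.0, 7.6, 4.6 → max 8.8
A3 regrets: 0.0, 1.9, 3.1, 2.8, 0.0 → max 3.1
A4 regrets: 9.8, 0.0, 1.5, 0.0, 5.3 → max 9.8
Smallest max regret = 3.1 → A3.

maximax → A3; minimax regret → A3 (agree)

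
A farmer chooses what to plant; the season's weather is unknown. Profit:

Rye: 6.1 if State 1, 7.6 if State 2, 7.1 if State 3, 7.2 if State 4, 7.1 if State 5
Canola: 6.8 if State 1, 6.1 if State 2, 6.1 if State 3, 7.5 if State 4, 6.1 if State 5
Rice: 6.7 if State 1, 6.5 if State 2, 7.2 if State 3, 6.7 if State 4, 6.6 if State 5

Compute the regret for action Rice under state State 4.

0.8

Best payoff under State 4 is 7.5.
Regret = 7.5 − 6.7 = 0.8.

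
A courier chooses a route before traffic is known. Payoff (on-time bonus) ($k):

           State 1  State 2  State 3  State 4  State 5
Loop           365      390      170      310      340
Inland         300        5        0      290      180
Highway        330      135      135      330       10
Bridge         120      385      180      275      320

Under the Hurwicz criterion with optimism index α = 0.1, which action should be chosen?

Loop

Loop: 0.1·390 + 0.9·170 = 192
Inland: 0.1·300 + 0.9·0 = 30
Highway: 0.1·330 + 0.9·10 = 42
Bridge: 0.1·385 + 0.9·120 = 146.5
Highest Hurwicz score = 192 → Loop.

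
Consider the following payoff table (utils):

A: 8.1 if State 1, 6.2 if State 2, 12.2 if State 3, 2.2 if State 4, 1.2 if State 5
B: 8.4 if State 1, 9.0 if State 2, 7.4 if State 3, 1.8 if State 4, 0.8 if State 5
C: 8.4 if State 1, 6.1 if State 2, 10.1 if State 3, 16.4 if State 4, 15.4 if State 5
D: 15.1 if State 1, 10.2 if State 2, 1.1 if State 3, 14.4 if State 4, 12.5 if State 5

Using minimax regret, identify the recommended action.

C

Column bests: State 1=15.1, State 2=10.2, State 3=12.2, State 4=16.4, State 5=15.4.
A regrets: 7.0, 4.0, 0.0, 14.2, 14.2 → max 14.2
B regrets: 6.7, 1.2, 4.8, 14.6, 14.6 → max 14.6
C regrets: 6.7, 4.1, 2.1, 0.0, 0.0 → max 6.7
D regrets: 0.0, 0.0, 11.1, 2.0, 2.9 → max 11.1
Smallest max regret = 6.7 → C.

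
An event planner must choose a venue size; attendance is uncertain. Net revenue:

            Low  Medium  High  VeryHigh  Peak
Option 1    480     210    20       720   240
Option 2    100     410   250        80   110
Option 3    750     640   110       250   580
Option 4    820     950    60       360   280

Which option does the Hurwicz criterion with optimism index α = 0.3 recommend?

Option 1: 0.3·720 + 0.7·20 = 230
Option 2: 0.3·410 + 0.7·80 = 179
Option 3: 0.3·750 + 0.7·110 = 302
Option 4: 0.3·950 + 0.7·60 = 327
Highest Hurwicz score = 327 → Option 4.

Option 4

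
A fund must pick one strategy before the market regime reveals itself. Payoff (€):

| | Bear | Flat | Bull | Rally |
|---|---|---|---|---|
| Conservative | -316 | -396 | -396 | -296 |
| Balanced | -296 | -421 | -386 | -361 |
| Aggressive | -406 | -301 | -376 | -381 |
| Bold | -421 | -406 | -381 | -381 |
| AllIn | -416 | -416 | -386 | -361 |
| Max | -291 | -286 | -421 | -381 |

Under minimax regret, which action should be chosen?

Max

Column bests: Bear=-291, Flat=-286, Bull=-376, Rally=-296.
Conservative regrets: 25, 110, 20, 0 → max 110
Balanced regrets: 5, 135, 10, 65 → max 135
Aggressive regrets: 115, 15, 0, 85 → max 115
Bold regrets: 130, 120, 5, 85 → max 130
AllIn regrets: 125, 130, 10, 65 → max 130
Max regrets: 0, 0, 45, 85 → max 85
Smallest max regret = 85 → Max.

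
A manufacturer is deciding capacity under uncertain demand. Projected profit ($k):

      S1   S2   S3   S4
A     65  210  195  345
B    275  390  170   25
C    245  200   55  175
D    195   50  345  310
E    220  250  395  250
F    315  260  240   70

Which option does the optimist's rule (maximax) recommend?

E

Row maxima: A=345, B=390, C=245, D=345, E=395, F=315
Best best-case = 395 → E.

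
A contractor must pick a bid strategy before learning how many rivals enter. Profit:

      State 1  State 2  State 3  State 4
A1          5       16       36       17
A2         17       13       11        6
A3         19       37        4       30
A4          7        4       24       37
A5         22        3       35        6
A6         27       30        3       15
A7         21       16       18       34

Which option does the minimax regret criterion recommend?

Column bests: State 1=27, State 2=37, State 3=36, State 4=37.
A1 regrets: 22, 21, 0, 20 → max 22
A2 regrets: 10, 24, 25, 31 → max 31
A3 regrets: 8, 0, 32, 7 → max 32
A4 regrets: 20, 33, 12, 0 → max 33
A5 regrets: 5, 34, 1, 31 → max 34
A6 regrets: 0, 7, 33, 22 → max 33
A7 regrets: 6, 21, 18, 3 → max 21
Smallest max regret = 21 → A7.

A7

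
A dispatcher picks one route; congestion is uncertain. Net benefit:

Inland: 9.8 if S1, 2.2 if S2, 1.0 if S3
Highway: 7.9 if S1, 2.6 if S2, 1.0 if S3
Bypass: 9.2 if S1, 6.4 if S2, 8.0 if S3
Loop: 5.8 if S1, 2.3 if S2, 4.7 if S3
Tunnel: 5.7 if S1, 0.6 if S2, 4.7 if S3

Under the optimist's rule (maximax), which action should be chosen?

Inland

Row maxima: Inland=9.8, Highway=7.9, Bypass=9.2, Loop=5.8, Tunnel=5.7
Best best-case = 9.8 → Inland.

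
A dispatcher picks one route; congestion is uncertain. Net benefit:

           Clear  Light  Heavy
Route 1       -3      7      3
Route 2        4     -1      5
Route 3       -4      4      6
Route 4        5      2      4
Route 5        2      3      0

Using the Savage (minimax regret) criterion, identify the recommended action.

Route 4

Column bests: Clear=5, Light=7, Heavy=6.
Route 1 regrets: 8, 0, 3 → max 8
Route 2 regrets: 1, 8, 1 → max 8
Route 3 regrets: 9, 3, 0 → max 9
Route 4 regrets: 0, 5, 2 → max 5
Route 5 regrets: 3, 4, 6 → max 6
Smallest max regret = 5 → Route 4.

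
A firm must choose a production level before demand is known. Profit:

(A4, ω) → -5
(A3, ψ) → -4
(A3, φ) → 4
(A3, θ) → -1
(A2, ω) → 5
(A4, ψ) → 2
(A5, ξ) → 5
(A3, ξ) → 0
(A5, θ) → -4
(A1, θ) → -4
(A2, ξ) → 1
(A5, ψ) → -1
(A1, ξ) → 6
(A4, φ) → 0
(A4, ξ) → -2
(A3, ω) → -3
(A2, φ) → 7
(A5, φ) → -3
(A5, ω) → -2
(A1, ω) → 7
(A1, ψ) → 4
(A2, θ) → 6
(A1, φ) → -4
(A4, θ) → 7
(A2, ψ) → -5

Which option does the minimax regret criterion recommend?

Column bests: θ=7, φ=7, ψ=4, ω=7, ξ=6.
A1 regrets: 11, 11, 0, 0, 0 → max 11
A2 regrets: 1, 0, 9, 2, 5 → max 9
A3 regrets: 8, 3, 8, 10, 6 → max 10
A4 regrets: 0, 7, 2, 12, 8 → max 12
A5 regrets: 11, 10, 5, 9, 1 → max 11
Smallest max regret = 9 → A2.

A2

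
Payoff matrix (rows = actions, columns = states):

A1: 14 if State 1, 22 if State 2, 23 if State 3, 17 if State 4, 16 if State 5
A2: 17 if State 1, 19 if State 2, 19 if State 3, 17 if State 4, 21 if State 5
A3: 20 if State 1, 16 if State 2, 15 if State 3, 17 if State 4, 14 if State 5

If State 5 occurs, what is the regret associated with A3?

Best payoff under State 5 is 21.
Regret = 21 − 14 = 7.

7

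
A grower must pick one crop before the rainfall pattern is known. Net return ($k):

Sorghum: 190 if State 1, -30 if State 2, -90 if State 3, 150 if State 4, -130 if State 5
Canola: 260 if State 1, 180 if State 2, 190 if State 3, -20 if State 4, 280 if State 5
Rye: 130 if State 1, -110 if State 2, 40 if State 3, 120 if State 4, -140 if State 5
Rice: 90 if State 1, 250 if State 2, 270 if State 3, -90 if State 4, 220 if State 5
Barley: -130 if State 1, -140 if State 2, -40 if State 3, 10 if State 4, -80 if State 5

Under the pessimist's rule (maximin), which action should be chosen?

Row minima: Sorghum=-130, Canola=-20, Rye=-140, Rice=-90, Barley=-140
Best worst-case = -20 → Canola.

Canola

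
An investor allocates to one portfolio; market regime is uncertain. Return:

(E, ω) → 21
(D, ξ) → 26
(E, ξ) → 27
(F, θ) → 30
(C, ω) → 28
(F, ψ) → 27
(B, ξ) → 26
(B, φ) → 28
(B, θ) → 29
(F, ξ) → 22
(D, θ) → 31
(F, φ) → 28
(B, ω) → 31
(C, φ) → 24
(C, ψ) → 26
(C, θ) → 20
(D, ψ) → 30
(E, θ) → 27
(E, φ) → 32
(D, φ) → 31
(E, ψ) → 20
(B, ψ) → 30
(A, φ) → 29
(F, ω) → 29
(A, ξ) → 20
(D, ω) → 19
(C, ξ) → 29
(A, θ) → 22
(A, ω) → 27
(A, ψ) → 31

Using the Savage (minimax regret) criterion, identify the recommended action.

B

Column bests: θ=31, φ=32, ψ=31, ω=31, ξ=29.
A regrets: 9, 3, 0, 4, 9 → max 9
B regrets: 2, 4, 1, 0, 3 → max 4
C regrets: 11, 8, 5, 3, 0 → max 11
D regrets: 0, 1, 1, 12, 3 → max 12
E regrets: 4, 0, 11, 10, 2 → max 11
F regrets: 1, 4, 4, 2, 7 → max 7
Smallest max regret = 4 → B.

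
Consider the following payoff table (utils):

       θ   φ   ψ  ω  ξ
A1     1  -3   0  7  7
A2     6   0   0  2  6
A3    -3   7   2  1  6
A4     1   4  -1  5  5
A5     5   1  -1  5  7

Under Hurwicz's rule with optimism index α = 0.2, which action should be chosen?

A2

A1: 0.2·7 + 0.8·(-3) = -1
A2: 0.2·6 + 0.8·0 = 1.2
A3: 0.2·7 + 0.8·(-3) = -1
A4: 0.2·5 + 0.8·(-1) = 0.2
A5: 0.2·7 + 0.8·(-1) = 0.6
Highest Hurwicz score = 1.2 → A2.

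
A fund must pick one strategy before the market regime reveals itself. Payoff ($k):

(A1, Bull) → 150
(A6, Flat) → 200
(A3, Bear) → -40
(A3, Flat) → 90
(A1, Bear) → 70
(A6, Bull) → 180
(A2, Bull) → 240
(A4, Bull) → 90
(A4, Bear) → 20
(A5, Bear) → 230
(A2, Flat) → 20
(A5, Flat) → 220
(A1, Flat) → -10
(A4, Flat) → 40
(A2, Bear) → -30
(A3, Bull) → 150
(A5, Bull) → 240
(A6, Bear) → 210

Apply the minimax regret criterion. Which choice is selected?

A5

Column bests: Bear=230, Flat=220, Bull=240.
A1 regrets: 160, 230, 90 → max 230
A2 regrets: 260, 200, 0 → max 260
A3 regrets: 270, 130, 90 → max 270
A4 regrets: 210, 180, 150 → max 210
A5 regrets: 0, 0, 0 → max 0
A6 regrets: 20, 20, 60 → max 60
Smallest max regret = 0 → A5.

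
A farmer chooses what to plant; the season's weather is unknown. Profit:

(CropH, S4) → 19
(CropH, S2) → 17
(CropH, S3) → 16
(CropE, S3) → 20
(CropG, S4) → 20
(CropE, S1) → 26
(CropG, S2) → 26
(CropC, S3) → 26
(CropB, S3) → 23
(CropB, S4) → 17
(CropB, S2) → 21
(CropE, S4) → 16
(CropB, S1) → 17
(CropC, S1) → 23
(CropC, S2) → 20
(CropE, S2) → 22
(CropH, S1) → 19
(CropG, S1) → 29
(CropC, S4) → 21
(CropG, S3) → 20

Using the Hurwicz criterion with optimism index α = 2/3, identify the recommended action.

CropC: 2/3·26 + 1/3·20 = 24
CropB: 2/3·23 + 1/3·17 = 21
CropE: 2/3·26 + 1/3·16 = 68/3
CropH: 2/3·19 + 1/3·16 = 18
CropG: 2/3·29 + 1/3·20 = 26
Highest Hurwicz score = 26 → CropG.

CropG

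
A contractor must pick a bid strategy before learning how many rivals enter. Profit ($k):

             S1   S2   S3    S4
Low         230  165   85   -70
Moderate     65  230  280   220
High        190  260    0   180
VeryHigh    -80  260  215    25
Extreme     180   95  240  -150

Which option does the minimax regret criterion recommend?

Column bests: S1=230, S2=260, S3=280, S4=220.
Low regrets: 0, 95, 195, 290 → max 290
Moderate regrets: 165, 30, 0, 0 → max 165
High regrets: 40, 0, 280, 40 → max 280
VeryHigh regrets: 310, 0, 65, 195 → max 310
Extreme regrets: 50, 165, 40, 370 → max 370
Smallest max regret = 165 → Moderate.

Moderate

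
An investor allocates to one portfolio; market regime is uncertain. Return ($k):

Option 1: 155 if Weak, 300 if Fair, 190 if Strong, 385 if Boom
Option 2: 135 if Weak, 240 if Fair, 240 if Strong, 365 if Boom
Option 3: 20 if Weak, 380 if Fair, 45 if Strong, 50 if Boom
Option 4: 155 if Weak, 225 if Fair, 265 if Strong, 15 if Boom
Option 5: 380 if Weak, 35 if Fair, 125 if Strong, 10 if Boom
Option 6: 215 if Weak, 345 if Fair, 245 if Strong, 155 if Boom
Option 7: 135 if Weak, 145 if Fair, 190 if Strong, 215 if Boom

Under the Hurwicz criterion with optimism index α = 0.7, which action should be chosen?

Option 1

Option 1: 0.7·385 + 0.3·155 = 316
Option 2: 0.7·365 + 0.3·135 = 296
Option 3: 0.7·380 + 0.3·20 = 272
Option 4: 0.7·265 + 0.3·15 = 190
Option 5: 0.7·380 + 0.3·10 = 269
Option 6: 0.7·345 + 0.3·155 = 288
Option 7: 0.7·215 + 0.3·135 = 191
Highest Hurwicz score = 316 → Option 1.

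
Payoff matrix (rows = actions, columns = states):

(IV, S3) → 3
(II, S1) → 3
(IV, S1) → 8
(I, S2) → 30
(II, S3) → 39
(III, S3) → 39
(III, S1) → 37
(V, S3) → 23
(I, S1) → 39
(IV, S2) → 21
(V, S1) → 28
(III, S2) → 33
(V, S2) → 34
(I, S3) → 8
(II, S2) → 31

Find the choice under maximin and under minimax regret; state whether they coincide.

Row minima: I=8, II=3, III=33, IV=3, V=23
Best worst-case = 33 → III.
Column bests: S1=39, S2=34, S3=39.
I regrets: 0, 4, 31 → max 31
II regrets: 36, 3, 0 → max 36
III regrets: 2, 1, 0 → max 2
IV regrets: 31, 13, 36 → max 36
V regrets: 11, 0, 16 → max 16
Smallest max regret = 2 → III.

maximin → III; minimax regret → III (agree)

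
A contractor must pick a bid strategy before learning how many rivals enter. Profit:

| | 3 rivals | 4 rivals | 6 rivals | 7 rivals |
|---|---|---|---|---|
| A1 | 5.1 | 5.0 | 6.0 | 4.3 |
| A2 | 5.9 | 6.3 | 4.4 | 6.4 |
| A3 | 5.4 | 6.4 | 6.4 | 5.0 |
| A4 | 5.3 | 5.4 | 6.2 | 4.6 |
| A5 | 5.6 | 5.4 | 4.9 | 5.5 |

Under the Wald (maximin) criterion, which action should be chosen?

A3

Row minima: A1=4.3, A2=4.4, A3=5.0, A4=4.6, A5=4.9
Best worst-case = 5.0 → A3.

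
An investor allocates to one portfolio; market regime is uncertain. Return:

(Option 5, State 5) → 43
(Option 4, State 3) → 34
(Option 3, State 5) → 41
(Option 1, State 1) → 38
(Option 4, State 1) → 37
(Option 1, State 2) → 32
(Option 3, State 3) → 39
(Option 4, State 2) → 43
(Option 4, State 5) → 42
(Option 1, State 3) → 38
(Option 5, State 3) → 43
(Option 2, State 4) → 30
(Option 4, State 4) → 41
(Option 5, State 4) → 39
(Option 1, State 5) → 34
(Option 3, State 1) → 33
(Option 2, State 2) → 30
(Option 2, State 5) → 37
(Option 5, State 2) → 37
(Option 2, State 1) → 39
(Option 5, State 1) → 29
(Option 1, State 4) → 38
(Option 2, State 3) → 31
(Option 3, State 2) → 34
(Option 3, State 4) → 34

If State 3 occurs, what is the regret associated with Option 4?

Best payoff under State 3 is 43.
Regret = 43 − 34 = 9.

9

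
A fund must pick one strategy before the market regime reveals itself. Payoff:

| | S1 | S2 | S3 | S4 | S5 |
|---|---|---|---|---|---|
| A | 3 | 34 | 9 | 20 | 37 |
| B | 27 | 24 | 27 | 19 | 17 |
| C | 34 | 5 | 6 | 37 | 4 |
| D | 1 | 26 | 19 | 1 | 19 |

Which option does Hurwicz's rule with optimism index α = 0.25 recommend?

B

A: 0.25·37 + 0.75·3 = 11.5
B: 0.25·27 + 0.75·17 = 19.5
C: 0.25·37 + 0.75·4 = 12.25
D: 0.25·26 + 0.75·1 = 7.25
Highest Hurwicz score = 19.5 → B.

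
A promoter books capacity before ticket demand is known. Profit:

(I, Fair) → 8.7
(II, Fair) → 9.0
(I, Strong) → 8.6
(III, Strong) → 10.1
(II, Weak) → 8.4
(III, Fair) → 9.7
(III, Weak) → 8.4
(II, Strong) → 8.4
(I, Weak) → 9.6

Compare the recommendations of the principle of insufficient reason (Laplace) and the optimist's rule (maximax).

laplace → III; maximax → III (agree)

Row averages: I=269/30, II=8.6, III=9.4
Highest average = 9.4 → III.
Row maxima: I=9.6, II=9.0, III=10.1
Best best-case = 10.1 → III.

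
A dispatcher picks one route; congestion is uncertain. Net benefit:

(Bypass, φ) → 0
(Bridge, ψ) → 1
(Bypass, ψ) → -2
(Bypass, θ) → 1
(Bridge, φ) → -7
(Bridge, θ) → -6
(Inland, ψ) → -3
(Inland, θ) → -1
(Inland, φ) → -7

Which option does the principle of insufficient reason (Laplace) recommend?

Row averages: Inland=-11/3, Bypass=-1/3, Bridge=-4
Highest average = -1/3 → Bypass.

Bypass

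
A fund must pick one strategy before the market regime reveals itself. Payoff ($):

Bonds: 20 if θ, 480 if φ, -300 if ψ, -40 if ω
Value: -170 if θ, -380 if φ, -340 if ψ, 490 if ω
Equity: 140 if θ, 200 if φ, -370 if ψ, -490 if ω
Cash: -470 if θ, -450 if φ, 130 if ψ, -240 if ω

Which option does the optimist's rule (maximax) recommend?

Row maxima: Bonds=480, Value=490, Equity=200, Cash=130
Best best-case = 490 → Value.

Value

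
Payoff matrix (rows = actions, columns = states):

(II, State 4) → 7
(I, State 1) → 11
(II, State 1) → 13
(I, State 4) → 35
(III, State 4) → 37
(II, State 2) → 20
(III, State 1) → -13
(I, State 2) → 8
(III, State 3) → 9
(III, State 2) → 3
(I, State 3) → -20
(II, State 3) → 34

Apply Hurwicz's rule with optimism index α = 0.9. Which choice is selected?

III

I: 0.9·35 + 0.1·(-20) = 29.5
II: 0.9·34 + 0.1·7 = 31.3
III: 0.9·37 + 0.1·(-13) = 32
Highest Hurwicz score = 32 → III.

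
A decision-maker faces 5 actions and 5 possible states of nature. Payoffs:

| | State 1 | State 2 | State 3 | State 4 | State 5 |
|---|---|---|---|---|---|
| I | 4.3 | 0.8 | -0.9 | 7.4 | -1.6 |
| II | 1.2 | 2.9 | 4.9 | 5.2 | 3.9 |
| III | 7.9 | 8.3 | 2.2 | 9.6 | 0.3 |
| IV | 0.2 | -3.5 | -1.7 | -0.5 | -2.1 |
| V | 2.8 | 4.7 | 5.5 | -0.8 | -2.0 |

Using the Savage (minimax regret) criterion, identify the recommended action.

Column bests: State 1=7.9, State 2=8.3, State 3=5.5, State 4=9.6, State 5=3.9.
I regrets: 3.6, 7.5, 6.4, 2.2, 5.5 → max 7.5
II regrets: 6.7, 5.4, 0.6, 4.4, 0.0 → max 6.7
III regrets: 0.0, 0.0, 3.3, 0.0, 3.6 → max 3.6
IV regrets: 7.7, 11.8, 7.2, 10.1, 6.0 → max 11.8
V regrets: 5.1, 3.6, 0.0, 10.4, 5.9 → max 10.4
Smallest max regret = 3.6 → III.

III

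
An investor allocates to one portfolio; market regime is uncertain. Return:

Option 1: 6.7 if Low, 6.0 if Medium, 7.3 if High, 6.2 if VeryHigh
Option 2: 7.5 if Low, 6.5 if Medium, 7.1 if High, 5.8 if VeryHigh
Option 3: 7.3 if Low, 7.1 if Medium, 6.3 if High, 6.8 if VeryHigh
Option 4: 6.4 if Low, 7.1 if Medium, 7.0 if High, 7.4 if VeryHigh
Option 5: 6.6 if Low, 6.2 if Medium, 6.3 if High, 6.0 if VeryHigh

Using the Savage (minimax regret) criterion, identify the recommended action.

Column bests: Low=7.5, Medium=7.1, High=7.3, VeryHigh=7.4.
Option 1 regrets: 0.8, 1.1, 0.0, 1.2 → max 1.2
Option 2 regrets: 0.0, 0.6, 0.2, 1.6 → max 1.6
Option 3 regrets: 0.2, 0.0, 1.0, 0.6 → max 1.0
Option 4 regrets: 1.1, 0.0, 0.3, 0.0 → max 1.1
Option 5 regrets: 0.9, 0.9, 1.0, 1.4 → max 1.4
Smallest max regret = 1.0 → Option 3.

Option 3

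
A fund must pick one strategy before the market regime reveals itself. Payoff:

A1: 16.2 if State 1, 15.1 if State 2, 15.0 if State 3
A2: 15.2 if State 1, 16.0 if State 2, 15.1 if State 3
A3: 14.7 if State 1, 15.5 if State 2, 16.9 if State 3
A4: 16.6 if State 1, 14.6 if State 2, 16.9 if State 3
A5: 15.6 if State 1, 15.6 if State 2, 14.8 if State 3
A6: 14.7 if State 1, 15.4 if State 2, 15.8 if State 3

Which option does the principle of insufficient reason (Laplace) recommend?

A4

Row averages: A1=463/30, A2=463/30, A3=15.7, A4=481/30, A5=46/3, A6=15.3
Highest average = 481/30 → A4.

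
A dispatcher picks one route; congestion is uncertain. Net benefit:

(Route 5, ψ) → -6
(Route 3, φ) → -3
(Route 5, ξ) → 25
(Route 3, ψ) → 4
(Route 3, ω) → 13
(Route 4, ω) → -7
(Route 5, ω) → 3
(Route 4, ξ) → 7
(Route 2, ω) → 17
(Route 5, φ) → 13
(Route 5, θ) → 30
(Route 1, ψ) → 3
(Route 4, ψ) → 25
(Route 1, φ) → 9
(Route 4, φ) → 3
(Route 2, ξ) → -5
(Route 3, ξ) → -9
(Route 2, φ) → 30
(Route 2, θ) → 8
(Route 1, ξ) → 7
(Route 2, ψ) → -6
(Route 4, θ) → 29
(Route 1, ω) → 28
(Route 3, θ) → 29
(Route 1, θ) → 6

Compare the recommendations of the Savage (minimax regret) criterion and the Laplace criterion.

Column bests: θ=30, φ=30, ψ=25, ω=28, ξ=25.
Route 1 regrets: 24, 21, 22, 0, 18 → max 24
Route 2 regrets: 22, 0, 31, 11, 30 → max 31
Route 3 regrets: 1, 33, 21, 15, 34 → max 34
Route 4 regrets: 1, 27, 0, 35, 18 → max 35
Route 5 regrets: 0, 17, 31, 25, 0 → max 31
Smallest max regret = 24 → Route 1.
Row averages: Route 1=10.6, Route 2=8.8, Route 3=6.8, Route 4=11.4, Route 5=13
Highest average = 13 → Route 5.

minimax regret → Route 1; laplace → Route 5 (disagree)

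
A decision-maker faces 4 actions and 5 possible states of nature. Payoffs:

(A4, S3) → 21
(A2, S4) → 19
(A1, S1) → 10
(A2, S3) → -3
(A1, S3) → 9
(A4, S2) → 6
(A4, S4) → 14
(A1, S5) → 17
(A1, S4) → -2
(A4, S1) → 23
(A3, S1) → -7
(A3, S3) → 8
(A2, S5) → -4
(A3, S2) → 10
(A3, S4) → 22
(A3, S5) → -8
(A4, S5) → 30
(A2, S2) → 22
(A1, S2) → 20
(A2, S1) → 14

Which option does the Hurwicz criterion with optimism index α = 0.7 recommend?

A1: 0.7·20 + 0.3·(-2) = 13.4
A2: 0.7·22 + 0.3·(-4) = 14.2
A3: 0.7·22 + 0.3·(-8) = 13
A4: 0.7·30 + 0.3·6 = 22.8
Highest Hurwicz score = 22.8 → A4.

A4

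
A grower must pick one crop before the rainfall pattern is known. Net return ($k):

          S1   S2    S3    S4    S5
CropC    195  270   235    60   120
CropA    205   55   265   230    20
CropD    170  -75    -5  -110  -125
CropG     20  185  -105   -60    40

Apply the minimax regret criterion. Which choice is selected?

Column bests: S1=205, S2=270, S3=265, S4=230, S5=120.
CropC regrets: 10, 0, 30, 170, 0 → max 170
CropA regrets: 0, 215, 0, 0, 100 → max 215
CropD regrets: 35, 345, 270, 340, 245 → max 345
CropG regrets: 185, 85, 370, 290, 80 → max 370
Smallest max regret = 170 → CropC.

CropC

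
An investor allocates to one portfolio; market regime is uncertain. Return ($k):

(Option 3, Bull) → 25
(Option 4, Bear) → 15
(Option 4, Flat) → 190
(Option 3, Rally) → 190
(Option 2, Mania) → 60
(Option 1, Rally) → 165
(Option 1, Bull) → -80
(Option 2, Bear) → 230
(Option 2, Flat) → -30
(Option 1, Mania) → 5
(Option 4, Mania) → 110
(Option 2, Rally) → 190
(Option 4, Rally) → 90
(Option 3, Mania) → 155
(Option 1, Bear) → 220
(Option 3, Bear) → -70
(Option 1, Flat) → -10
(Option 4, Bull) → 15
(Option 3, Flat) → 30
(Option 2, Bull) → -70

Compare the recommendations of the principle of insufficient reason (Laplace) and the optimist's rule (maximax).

laplace → Option 4; maximax → Option 2 (disagree)

Row averages: Option 1=60, Option 2=76, Option 3=66, Option 4=84
Highest average = 84 → Option 4.
Row maxima: Option 1=220, Option 2=230, Option 3=190, Option 4=190
Best best-case = 230 → Option 2.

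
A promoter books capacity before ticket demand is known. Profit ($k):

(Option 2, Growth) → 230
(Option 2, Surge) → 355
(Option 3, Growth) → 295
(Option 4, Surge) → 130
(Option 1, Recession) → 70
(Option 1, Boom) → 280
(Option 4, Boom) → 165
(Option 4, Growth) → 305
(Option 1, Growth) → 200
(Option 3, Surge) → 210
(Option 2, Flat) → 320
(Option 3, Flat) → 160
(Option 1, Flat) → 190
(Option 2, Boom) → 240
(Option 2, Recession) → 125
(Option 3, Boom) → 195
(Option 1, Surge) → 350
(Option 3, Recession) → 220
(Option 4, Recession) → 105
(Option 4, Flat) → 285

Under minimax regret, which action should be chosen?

Column bests: Recession=220, Flat=320, Growth=305, Boom=280, Surge=355.
Option 1 regrets: 150, 130, 105, 0, 5 → max 150
Option 2 regrets: 95, 0, 75, 40, 0 → max 95
Option 3 regrets: 0, 160, 10, 85, 145 → max 160
Option 4 regrets: 115, 35, 0, 115, 225 → max 225
Smallest max regret = 95 → Option 2.

Option 2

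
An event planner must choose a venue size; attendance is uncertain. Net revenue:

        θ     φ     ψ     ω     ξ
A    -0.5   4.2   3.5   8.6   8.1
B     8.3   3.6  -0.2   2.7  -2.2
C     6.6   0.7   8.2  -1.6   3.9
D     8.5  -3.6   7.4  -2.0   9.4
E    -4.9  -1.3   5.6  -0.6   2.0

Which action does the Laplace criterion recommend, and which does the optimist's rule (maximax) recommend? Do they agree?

laplace → A; maximax → D (disagree)

Row averages: A=4.78, B=2.44, C=3.56, D=3.94, E=0.16
Highest average = 4.78 → A.
Row maxima: A=8.6, B=8.3, C=8.2, D=9.4, E=5.6
Best best-case = 9.4 → D.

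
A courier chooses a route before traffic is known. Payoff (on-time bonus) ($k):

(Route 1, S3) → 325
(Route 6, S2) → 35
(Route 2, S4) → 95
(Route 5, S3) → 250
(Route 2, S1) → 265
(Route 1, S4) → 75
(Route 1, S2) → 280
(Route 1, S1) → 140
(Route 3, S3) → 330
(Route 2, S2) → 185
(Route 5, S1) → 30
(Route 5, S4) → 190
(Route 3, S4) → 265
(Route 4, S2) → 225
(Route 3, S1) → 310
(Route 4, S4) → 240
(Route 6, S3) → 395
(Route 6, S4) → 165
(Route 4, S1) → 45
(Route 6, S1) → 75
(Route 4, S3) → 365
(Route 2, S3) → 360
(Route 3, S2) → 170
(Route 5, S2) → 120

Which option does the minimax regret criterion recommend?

Column bests: S1=310, S2=280, S3=395, S4=265.
Route 1 regrets: 170, 0, 70, 190 → max 190
Route 2 regrets: 45, 95, 35, 170 → max 170
Route 3 regrets: 0, 110, 65, 0 → max 110
Route 4 regrets: 265, 55, 30, 25 → max 265
Route 5 regrets: 280, 160, 145, 75 → max 280
Route 6 regrets: 235, 245, 0, 100 → max 245
Smallest max regret = 110 → Route 3.

Route 3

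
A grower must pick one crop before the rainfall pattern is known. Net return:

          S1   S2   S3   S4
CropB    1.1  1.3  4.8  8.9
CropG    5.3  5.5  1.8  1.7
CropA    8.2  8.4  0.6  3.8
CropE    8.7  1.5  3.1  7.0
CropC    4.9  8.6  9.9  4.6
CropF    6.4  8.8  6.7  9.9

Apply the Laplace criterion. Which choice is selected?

Row averages: CropB=4.025, CropG=3.575, CropA=5.25, CropE=5.075, CropC=7, CropF=7.95
Highest average = 7.95 → CropF.

CropF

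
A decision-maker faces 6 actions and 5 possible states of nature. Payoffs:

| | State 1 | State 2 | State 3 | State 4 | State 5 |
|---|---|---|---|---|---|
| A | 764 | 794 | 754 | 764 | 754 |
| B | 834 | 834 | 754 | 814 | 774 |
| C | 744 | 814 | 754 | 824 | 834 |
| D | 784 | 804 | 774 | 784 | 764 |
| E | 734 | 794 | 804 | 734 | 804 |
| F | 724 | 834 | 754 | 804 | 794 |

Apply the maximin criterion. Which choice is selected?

Row minima: A=754, B=754, C=744, D=764, E=734, F=724
Best worst-case = 764 → D.

D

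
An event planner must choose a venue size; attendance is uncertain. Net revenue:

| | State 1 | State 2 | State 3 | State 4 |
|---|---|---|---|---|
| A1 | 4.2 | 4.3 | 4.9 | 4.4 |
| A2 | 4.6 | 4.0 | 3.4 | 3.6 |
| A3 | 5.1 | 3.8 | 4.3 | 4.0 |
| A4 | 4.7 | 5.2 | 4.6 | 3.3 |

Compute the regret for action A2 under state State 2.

Best payoff under State 2 is 5.2.
Regret = 5.2 − 4.0 = 1.2.

1.2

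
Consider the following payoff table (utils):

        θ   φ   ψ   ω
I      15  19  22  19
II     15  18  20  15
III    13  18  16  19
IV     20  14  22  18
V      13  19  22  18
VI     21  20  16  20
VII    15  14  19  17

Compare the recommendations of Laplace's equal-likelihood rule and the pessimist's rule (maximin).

Row averages: I=18.75, II=17, III=16.5, IV=18.5, V=18, VI=19.25, VII=16.25
Highest average = 19.25 → VI.
Row minima: I=15, II=15, III=13, IV=14, V=13, VI=16, VII=14
Best worst-case = 16 → VI.

laplace → VI; maximin → VI (agree)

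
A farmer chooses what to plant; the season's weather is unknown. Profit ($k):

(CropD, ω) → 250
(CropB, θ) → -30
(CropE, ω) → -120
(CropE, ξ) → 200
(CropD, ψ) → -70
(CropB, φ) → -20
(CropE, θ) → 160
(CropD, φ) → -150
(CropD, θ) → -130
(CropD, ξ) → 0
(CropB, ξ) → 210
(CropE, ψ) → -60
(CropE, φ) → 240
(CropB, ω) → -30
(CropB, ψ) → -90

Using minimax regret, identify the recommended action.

CropB

Column bests: θ=160, φ=240, ψ=-60, ω=250, ξ=210.
CropB regrets: 190, 260, 30, 280, 0 → max 280
CropD regrets: 290, 390, 10, 0, 210 → max 390
CropE regrets: 0, 0, 0, 370, 10 → max 370
Smallest max regret = 280 → CropB.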